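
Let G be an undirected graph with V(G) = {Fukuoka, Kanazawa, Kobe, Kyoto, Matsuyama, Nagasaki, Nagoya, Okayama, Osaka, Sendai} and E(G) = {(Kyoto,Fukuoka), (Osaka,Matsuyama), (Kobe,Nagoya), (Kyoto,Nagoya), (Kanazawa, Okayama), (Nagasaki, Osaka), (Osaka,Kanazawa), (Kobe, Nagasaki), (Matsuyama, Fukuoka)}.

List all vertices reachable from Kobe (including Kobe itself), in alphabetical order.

Start at Kobe.
Its neighbours: Nagasaki, Nagoya.
Then their neighbours: Kyoto, Osaka.
Then next layer: Fukuoka, Kanazawa, Matsuyama.
Then next layer: Okayama.
Nothing further is reachable.

Fukuoka, Kanazawa, Kobe, Kyoto, Matsuyama, Nagasaki, Nagoya, Okayama, Osaka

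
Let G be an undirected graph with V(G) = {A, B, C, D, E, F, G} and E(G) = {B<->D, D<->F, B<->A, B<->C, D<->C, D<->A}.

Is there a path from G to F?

No

G has no edges, so nothing is reachable from it.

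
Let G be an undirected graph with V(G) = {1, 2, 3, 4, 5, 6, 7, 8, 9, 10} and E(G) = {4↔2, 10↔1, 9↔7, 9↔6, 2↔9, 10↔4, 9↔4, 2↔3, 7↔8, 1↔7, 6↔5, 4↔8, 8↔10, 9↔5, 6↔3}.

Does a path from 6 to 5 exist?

Explore from 6.
Distance 1: reach 3, 5, 9.
Found 5.

Yes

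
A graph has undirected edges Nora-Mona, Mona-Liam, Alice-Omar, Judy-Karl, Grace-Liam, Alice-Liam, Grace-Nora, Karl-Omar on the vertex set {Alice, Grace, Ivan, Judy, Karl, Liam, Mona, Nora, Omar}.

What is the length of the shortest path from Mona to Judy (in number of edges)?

5

Distance 0: Mona.
Distance 1: Liam, Nora.
Distance 2: Alice, Grace.
Distance 3: Omar.
Distance 4: Karl.
Distance 5: Judy — contains Judy.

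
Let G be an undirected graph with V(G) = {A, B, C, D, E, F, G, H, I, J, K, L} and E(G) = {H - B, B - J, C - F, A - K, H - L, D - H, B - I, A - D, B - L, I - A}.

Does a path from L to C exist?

Explore from L.
Distance 1: reach B, H.
Distance 2: reach D, I, J.
Distance 3: reach A.
Distance 4: reach K.
The search is exhausted without reaching C; it lies in a different component.

No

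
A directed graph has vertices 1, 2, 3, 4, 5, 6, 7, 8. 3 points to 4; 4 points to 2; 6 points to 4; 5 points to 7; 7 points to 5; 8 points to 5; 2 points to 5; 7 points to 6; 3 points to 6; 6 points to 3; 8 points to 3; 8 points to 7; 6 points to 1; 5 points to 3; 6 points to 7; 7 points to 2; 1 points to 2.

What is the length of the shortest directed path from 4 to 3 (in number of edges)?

Distance 0: 4.
Distance 1: 2.
Distance 2: 5.
Distance 3: 3, 7 — contains 3.

3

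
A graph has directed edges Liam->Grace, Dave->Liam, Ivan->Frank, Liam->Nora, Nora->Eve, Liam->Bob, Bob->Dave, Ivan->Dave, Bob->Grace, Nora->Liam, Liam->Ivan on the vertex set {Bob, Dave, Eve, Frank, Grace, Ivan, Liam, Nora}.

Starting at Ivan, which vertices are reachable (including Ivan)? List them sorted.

Start at Ivan.
Its neighbours: Dave, Frank.
Then their neighbours: Liam.
Then next layer: Bob, Grace, Nora.
Then next layer: Eve.
Every vertex is now reached.

Bob, Dave, Eve, Frank, Grace, Ivan, Liam, Nora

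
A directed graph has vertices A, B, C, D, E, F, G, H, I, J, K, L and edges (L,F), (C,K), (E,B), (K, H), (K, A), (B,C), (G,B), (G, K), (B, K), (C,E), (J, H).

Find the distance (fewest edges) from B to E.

2

Distance 0: B.
Distance 1: C, K.
Distance 2: A, E, H — contains E.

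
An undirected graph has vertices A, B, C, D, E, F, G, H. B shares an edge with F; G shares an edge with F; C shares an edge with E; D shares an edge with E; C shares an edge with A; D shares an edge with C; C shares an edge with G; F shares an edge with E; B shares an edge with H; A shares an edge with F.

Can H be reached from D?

Explore from D.
Distance 1: reach C, E.
Distance 2: reach A, F, G.
Distance 3: reach B.
Distance 4: reach H.
Found H.

Yes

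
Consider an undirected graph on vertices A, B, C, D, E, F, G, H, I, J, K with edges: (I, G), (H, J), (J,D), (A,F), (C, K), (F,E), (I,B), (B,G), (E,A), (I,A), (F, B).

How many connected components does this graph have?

From A: component {A, B, E, F, G, I}.
From C: component {C, K}.
From D: component {D, H, J}.
That's 3 components.

3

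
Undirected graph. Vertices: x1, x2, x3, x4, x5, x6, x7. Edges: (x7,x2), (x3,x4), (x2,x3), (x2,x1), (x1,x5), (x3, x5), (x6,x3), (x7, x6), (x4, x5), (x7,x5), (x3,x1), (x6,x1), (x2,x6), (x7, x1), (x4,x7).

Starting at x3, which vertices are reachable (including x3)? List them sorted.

Start at x3.
Its neighbours: x1, x2, x4, x5, x6.
Then their neighbours: x7.
Every vertex is now reached.

x1, x2, x3, x4, x5, x6, x7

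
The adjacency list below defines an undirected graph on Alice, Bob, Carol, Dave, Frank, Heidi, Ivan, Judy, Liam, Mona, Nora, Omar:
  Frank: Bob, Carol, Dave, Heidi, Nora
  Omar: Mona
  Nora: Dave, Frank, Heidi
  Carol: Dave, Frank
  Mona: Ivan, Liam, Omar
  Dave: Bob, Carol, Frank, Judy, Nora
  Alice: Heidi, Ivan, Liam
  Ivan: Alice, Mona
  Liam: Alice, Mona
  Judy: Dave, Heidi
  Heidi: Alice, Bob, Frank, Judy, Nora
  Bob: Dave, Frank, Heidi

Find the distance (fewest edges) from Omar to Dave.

6

Distance 0: Omar.
Distance 1: Mona.
Distance 2: Ivan, Liam.
Distance 3: Alice.
Distance 4: Heidi.
Distance 5: Bob, Frank, Judy, Nora.
Distance 6: Carol, Dave — contains Dave.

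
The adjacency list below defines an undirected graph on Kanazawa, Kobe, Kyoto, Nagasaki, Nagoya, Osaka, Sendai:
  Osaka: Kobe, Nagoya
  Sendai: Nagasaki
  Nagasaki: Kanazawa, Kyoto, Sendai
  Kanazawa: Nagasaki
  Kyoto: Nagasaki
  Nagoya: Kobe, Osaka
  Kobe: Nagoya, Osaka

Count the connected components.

2

From Kanazawa: component {Kanazawa, Kyoto, Nagasaki, Sendai}.
From Kobe: component {Kobe, Nagoya, Osaka}.
That's 2 components.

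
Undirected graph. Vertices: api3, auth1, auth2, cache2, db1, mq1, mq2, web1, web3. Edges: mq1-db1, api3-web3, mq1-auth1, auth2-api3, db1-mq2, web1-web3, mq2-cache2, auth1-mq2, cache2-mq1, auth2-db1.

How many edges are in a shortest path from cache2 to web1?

Distance 0: cache2.
Distance 1: mq1, mq2.
Distance 2: auth1, db1.
Distance 3: auth2.
Distance 4: api3.
Distance 5: web3.
Distance 6: web1 — contains web1.

6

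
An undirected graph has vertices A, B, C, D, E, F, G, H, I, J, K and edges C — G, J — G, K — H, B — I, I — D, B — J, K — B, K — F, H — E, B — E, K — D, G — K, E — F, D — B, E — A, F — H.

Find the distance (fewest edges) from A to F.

2

Distance 0: A.
Distance 1: E.
Distance 2: B, F, H — contains F.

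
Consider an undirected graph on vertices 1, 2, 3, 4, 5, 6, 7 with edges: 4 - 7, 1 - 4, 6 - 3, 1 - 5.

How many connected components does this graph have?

From 1: component {1, 4, 5, 7}.
From 2: component {2}.
From 3: component {3, 6}.
That's 3 components.

3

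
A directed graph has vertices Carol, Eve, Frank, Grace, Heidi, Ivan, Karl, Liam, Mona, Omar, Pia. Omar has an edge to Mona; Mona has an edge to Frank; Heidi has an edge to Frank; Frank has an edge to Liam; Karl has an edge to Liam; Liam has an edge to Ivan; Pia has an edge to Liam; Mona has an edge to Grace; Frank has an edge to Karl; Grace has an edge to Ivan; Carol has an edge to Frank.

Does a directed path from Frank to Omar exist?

Explore from Frank.
Distance 1: reach Karl, Liam.
Distance 2: reach Ivan.
The search from Frank is exhausted; no directed path reaches Omar.

No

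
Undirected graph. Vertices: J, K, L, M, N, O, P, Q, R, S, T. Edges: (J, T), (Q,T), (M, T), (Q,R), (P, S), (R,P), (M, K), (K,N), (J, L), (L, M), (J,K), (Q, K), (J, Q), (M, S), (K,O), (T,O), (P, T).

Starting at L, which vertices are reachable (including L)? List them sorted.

J, K, L, M, N, O, P, Q, R, S, T

Start at L.
Its neighbours: J, M.
Then their neighbours: K, Q, S, T.
Then next layer: N, O, P, R.
Every vertex is now reached.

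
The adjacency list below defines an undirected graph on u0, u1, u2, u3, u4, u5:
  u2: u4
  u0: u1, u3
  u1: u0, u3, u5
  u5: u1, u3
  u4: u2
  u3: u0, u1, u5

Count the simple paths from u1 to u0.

u1–u0
u1–u3–u0
u1–u5–u3–u0

3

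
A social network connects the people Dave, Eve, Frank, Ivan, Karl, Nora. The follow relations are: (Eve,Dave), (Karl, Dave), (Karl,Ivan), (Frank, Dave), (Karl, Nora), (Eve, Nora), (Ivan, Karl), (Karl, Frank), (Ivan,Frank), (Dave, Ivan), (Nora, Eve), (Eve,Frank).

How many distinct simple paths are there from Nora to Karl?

Nora→Eve→Dave→Ivan→Karl
Nora→Eve→Frank→Dave→Ivan→Karl

2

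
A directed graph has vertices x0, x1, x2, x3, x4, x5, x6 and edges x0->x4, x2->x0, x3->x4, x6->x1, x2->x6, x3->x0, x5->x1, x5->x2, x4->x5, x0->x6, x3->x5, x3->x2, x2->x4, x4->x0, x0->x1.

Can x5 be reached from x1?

No

x1 has no outgoing edges, so nothing is reachable from it.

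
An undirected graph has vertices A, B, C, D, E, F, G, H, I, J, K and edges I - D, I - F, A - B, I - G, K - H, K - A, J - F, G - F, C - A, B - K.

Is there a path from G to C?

No

Explore from G.
Distance 1: reach F, I.
Distance 2: reach D, J.
The search is exhausted without reaching C; it lies in a different component.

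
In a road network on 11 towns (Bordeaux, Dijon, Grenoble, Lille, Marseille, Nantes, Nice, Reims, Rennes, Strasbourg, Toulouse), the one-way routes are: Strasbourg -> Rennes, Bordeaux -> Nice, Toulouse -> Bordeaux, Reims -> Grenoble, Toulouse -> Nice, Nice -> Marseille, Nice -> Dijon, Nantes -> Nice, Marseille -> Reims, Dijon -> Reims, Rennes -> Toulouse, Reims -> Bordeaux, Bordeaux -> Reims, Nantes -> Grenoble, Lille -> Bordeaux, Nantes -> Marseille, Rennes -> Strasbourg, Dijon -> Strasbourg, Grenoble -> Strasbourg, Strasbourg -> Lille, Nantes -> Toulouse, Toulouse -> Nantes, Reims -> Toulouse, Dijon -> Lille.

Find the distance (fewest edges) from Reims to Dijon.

Distance 0: Reims.
Distance 1: Bordeaux, Grenoble, Toulouse.
Distance 2: Nantes, Nice, Strasbourg.
Distance 3: Dijon, Lille, Marseille, Rennes — contains Dijon.

3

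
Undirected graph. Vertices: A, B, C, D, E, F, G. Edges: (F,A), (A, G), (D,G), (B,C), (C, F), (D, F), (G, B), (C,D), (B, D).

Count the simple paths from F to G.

F–A–G
F–C–B–D–G
F–C–B–G
F–C–D–B–G
F–C–D–G
F–D–B–G
F–D–C–B–G
F–D–G

8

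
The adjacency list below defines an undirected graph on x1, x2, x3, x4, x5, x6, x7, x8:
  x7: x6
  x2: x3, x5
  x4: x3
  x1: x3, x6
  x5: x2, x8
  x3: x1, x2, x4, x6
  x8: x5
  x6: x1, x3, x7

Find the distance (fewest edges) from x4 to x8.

Distance 0: x4.
Distance 1: x3.
Distance 2: x1, x2, x6.
Distance 3: x5, x7.
Distance 4: x8 — contains x8.

4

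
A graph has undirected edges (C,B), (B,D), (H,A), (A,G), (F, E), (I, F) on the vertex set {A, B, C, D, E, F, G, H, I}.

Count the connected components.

3

From A: component {A, G, H}.
From B: component {B, C, D}.
From E: component {E, F, I}.
That's 3 components.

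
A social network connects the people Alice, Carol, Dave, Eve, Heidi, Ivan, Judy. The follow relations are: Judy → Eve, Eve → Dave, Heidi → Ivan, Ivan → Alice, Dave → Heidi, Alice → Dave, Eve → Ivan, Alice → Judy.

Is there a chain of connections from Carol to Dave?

Carol has no outgoing edges, so nothing is reachable from it.

No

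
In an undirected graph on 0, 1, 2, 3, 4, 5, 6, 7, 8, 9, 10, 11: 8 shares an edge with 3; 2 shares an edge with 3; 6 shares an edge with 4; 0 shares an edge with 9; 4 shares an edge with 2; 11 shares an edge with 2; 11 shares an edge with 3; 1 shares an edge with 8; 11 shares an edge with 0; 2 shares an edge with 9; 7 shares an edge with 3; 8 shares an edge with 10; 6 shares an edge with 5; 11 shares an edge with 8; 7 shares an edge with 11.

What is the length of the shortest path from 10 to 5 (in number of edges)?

6

Distance 0: 10.
Distance 1: 8.
Distance 2: 1, 3, 11.
Distance 3: 0, 2, 7.
Distance 4: 4, 9.
Distance 5: 6.
Distance 6: 5 — contains 5.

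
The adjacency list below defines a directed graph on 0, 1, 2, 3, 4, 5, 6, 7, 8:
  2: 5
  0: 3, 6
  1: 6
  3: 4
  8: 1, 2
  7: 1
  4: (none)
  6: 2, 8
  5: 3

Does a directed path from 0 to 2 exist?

Yes

Explore from 0.
Distance 1: reach 3, 6.
Distance 2: reach 2, 4, 8.
Found 2.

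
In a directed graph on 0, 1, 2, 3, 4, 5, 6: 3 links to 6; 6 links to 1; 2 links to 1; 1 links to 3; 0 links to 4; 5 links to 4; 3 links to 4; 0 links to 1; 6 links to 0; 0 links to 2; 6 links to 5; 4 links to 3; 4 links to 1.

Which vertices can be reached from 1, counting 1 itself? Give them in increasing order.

0, 1, 2, 3, 4, 5, 6

Start at 1.
Its neighbours: 3.
Then their neighbours: 4, 6.
Then next layer: 0, 5.
Then next layer: 2.
Every vertex is now reached.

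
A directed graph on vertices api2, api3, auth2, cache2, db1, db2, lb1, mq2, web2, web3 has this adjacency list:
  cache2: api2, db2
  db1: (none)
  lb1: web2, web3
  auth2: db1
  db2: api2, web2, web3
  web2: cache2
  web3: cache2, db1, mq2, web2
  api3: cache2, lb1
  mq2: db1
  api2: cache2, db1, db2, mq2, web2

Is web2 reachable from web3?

Explore from web3.
Distance 1: reach cache2, db1, mq2, web2.
Found web2.

Yes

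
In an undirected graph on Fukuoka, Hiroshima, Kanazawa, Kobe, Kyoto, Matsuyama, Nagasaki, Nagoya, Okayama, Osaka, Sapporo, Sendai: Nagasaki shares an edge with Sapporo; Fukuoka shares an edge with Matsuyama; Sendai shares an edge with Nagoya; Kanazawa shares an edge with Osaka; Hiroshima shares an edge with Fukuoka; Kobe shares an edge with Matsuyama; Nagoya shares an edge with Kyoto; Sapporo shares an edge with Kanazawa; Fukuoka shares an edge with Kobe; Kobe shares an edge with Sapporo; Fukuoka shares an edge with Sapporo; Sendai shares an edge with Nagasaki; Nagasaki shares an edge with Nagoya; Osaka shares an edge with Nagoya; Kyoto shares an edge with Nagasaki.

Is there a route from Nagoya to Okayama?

No

Explore from Nagoya.
Distance 1: reach Kyoto, Nagasaki, Osaka, Sendai.
Distance 2: reach Kanazawa, Sapporo.
Distance 3: reach Fukuoka, Kobe.
Distance 4: reach Hiroshima, Matsuyama.
The search is exhausted without reaching Okayama; it lies in a different component.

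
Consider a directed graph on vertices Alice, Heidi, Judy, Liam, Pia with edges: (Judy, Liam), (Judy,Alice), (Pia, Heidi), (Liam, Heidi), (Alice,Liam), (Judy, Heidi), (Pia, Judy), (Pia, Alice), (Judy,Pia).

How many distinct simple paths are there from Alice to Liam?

Alice→Liam

1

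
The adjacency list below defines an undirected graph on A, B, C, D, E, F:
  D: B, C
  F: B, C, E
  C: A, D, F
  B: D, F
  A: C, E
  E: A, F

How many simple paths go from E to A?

3

E–A
E–F–B–D–C–A
E–F–C–A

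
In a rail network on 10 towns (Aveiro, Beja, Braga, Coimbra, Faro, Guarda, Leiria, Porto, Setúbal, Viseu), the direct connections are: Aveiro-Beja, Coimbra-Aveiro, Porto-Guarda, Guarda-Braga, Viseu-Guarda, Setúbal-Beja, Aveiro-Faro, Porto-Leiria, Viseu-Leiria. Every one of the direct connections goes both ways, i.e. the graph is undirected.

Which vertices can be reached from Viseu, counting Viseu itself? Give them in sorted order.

Braga, Guarda, Leiria, Porto, Viseu

Start at Viseu.
Its neighbours: Guarda, Leiria.
Then their neighbours: Braga, Porto.
Nothing further is reachable.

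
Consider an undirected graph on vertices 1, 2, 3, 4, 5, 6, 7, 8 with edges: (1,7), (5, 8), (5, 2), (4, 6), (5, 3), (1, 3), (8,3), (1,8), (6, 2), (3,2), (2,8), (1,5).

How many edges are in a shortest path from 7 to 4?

Distance 0: 7.
Distance 1: 1.
Distance 2: 3, 5, 8.
Distance 3: 2.
Distance 4: 6.
Distance 5: 4 — contains 4.

5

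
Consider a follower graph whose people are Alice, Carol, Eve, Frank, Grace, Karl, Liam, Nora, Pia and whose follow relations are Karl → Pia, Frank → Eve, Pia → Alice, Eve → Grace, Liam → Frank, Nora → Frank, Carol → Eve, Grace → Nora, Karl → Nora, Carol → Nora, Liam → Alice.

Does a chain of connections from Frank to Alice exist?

No

Explore from Frank.
Distance 1: reach Eve.
Distance 2: reach Grace.
Distance 3: reach Nora.
The search from Frank is exhausted; no directed path reaches Alice.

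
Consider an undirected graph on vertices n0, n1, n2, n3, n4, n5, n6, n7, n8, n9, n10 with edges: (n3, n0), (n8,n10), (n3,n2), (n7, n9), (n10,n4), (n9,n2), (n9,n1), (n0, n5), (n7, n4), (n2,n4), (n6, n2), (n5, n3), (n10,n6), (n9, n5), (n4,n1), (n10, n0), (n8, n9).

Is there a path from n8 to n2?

Explore from n8.
Distance 1: reach n9, n10.
Distance 2: reach n0, n1, n2, n4, n5, n6, n7.
Found n2.

Yes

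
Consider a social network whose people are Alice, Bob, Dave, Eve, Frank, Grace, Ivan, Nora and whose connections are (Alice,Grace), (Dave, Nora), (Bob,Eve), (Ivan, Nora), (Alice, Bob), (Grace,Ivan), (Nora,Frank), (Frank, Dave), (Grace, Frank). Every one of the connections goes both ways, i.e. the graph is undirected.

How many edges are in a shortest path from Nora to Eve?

5

Distance 0: Nora.
Distance 1: Dave, Frank, Ivan.
Distance 2: Grace.
Distance 3: Alice.
Distance 4: Bob.
Distance 5: Eve — contains Eve.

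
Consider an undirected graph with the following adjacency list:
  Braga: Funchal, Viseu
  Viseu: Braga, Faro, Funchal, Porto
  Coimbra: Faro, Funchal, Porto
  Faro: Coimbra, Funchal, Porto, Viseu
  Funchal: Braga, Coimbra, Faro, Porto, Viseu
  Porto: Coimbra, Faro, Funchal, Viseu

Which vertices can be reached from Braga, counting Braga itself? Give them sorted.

Start at Braga.
Its neighbours: Funchal, Viseu.
Then their neighbours: Coimbra, Faro, Porto.
Every vertex is now reached.

Braga, Coimbra, Faro, Funchal, Porto, Viseu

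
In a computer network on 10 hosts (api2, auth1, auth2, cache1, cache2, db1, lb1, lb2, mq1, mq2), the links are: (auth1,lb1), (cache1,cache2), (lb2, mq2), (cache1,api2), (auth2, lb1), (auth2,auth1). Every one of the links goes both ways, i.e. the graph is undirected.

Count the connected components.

5

From api2: component {api2, cache1, cache2}.
From auth1: component {auth1, auth2, lb1}.
From db1: component {db1}.
From lb2: component {lb2, mq2}.
From mq1: component {mq1}.
That's 5 components.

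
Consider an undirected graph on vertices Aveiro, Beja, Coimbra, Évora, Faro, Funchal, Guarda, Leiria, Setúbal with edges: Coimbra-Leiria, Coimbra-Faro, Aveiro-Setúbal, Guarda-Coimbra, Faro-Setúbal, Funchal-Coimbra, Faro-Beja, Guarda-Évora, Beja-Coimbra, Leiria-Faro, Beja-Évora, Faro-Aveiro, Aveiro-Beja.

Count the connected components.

From Aveiro: component {Aveiro, Beja, Coimbra, Évora, Faro, Funchal, Guarda, Leiria, Setúbal}.
That's 1 component.

1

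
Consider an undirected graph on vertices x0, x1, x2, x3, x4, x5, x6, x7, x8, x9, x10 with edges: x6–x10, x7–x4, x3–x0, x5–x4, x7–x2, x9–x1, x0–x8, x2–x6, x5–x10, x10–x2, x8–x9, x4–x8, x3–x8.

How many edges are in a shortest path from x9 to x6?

5

Distance 0: x9.
Distance 1: x1, x8.
Distance 2: x0, x3, x4.
Distance 3: x5, x7.
Distance 4: x2, x10.
Distance 5: x6 — contains x6.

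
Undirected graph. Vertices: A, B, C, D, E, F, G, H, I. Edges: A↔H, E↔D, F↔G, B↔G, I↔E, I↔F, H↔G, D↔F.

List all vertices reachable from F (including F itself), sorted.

Start at F.
Its neighbours: D, G, I.
Then their neighbours: B, E, H.
Then next layer: A.
Nothing further is reachable.

A, B, D, E, F, G, H, I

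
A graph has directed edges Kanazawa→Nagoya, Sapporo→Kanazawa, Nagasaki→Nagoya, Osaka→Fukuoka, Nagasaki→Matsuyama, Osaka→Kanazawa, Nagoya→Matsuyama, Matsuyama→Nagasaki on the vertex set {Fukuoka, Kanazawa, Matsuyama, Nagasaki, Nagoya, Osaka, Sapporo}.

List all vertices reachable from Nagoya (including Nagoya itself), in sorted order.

Start at Nagoya.
Its neighbours: Matsuyama.
Then their neighbours: Nagasaki.
Nothing further is reachable.

Matsuyama, Nagasaki, Nagoya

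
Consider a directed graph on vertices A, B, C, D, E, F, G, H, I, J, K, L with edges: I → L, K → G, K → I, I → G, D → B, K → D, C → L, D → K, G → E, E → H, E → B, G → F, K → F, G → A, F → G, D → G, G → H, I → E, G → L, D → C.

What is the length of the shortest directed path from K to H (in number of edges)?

Distance 0: K.
Distance 1: D, F, G, I.
Distance 2: A, B, C, E, H, L — contains H.

2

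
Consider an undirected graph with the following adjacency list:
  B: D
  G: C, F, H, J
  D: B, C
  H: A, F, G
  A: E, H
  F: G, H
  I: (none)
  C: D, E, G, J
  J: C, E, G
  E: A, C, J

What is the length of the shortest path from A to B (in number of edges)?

4

Distance 0: A.
Distance 1: E, H.
Distance 2: C, F, G, J.
Distance 3: D.
Distance 4: B — contains B.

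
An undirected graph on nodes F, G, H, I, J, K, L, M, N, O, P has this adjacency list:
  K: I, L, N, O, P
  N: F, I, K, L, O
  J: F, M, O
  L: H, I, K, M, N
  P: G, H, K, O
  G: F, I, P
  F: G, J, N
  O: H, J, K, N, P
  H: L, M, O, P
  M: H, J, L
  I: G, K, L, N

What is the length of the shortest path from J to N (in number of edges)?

Distance 0: J.
Distance 1: F, M, O.
Distance 2: G, H, K, L, N, P — contains N.

2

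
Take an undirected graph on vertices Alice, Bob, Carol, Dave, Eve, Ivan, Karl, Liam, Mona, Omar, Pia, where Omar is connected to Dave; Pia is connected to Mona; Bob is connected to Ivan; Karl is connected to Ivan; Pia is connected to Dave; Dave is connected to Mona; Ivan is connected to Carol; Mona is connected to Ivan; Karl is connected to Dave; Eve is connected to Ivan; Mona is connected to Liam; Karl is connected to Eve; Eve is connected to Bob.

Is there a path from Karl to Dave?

Explore from Karl.
Distance 1: reach Dave, Eve, Ivan.
Found Dave.

Yes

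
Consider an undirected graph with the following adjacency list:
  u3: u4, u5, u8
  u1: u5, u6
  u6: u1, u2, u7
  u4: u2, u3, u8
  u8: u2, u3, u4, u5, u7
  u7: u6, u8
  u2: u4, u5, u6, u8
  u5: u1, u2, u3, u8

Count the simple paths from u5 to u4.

19

u5–u1–u6–u2–u4
u5–u1–u6–u2–u8–u3–u4
u5–u1–u6–u2–u8–u4
u5–u1–u6–u7–u8–u2–u4
u5–u1–u6–u7–u8–u3–u4
u5–u1–u6–u7–u8–u4
u5–u2–u4
u5–u2–u6–u7–u8–u3–u4
... and 11 more.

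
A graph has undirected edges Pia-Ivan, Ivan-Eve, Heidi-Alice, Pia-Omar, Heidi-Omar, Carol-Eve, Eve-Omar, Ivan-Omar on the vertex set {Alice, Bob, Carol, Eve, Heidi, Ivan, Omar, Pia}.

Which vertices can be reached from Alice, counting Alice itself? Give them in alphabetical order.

Start at Alice.
Its neighbours: Heidi.
Then their neighbours: Omar.
Then next layer: Eve, Ivan, Pia.
Then next layer: Carol.
Nothing further is reachable.

Alice, Carol, Eve, Heidi, Ivan, Omar, Pia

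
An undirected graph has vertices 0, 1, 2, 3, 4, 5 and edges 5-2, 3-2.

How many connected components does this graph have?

4

From 0: component {0}.
From 1: component {1}.
From 2: component {2, 3, 5}.
From 4: component {4}.
That's 4 components.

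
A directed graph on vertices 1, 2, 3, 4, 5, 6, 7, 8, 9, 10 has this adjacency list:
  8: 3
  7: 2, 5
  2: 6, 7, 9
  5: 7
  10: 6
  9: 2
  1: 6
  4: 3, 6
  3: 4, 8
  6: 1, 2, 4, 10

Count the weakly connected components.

1

From 1: component {1, 2, 3, 4, 5, 6, 7, 8, 9, 10}.
That's 1 component.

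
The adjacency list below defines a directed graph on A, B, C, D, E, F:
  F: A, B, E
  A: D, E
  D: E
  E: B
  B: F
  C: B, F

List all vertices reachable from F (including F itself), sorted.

Start at F.
Its neighbours: A, B, E.
Then their neighbours: D.
Nothing further is reachable.

A, B, D, E, F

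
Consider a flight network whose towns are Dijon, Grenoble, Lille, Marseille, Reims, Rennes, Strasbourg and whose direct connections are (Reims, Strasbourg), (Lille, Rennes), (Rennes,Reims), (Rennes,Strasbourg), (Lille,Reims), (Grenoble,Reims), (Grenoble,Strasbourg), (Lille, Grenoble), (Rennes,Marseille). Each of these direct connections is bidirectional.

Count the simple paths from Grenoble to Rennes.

Grenoble–Lille–Reims–Rennes
Grenoble–Lille–Reims–Strasbourg–Rennes
Grenoble–Lille–Rennes
Grenoble–Reims–Lille–Rennes
Grenoble–Reims–Rennes
Grenoble–Reims–Strasbourg–Rennes
Grenoble–Strasbourg–Reims–Lille–Rennes
Grenoble–Strasbourg–Reims–Rennes
Grenoble–Strasbourg–Rennes

9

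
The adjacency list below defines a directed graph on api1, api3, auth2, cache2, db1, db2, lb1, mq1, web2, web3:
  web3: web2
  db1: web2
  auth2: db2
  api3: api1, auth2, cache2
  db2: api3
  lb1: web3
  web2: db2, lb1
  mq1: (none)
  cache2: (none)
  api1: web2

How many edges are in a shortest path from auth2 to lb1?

Distance 0: auth2.
Distance 1: db2.
Distance 2: api3.
Distance 3: api1, cache2.
Distance 4: web2.
Distance 5: lb1 — contains lb1.

5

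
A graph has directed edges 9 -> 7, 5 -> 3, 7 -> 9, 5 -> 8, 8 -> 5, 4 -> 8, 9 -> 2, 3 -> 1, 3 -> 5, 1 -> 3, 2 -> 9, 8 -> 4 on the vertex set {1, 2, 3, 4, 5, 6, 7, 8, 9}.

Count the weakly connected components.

3

From 1: component {1, 3, 4, 5, 8}.
From 2: component {2, 7, 9}.
From 6: component {6}.
That's 3 components.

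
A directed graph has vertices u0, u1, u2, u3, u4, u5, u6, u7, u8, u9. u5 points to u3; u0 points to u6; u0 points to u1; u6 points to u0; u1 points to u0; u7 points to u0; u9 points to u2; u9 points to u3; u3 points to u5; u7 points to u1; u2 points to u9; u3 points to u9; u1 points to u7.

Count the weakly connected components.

4

From u0: component {u0, u1, u6, u7}.
From u2: component {u2, u3, u5, u9}.
From u4: component {u4}.
From u8: component {u8}.
That's 4 components.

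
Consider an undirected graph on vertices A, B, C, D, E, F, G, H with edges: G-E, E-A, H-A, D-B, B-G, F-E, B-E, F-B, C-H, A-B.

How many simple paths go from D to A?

D–B–A
D–B–E–A
D–B–F–E–A
D–B–G–E–A

4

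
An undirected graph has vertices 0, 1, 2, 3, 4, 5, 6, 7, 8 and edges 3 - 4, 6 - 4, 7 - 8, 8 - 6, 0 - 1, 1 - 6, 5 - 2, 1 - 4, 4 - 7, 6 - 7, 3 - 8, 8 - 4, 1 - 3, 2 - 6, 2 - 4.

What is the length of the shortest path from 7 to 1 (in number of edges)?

Distance 0: 7.
Distance 1: 4, 6, 8.
Distance 2: 1, 2, 3 — contains 1.

2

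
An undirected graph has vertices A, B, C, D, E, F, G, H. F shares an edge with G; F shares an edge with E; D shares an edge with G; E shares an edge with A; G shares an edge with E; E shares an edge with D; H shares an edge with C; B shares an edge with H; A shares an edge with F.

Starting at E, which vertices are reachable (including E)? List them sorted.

A, D, E, F, G

Start at E.
Its neighbours: A, D, F, G.
Nothing further is reachable.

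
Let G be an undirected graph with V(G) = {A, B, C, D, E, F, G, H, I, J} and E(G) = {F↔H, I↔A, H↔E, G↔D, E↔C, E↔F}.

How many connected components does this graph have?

5

From A: component {A, I}.
From B: component {B}.
From C: component {C, E, F, H}.
From D: component {D, G}.
From J: component {J}.
That's 5 components.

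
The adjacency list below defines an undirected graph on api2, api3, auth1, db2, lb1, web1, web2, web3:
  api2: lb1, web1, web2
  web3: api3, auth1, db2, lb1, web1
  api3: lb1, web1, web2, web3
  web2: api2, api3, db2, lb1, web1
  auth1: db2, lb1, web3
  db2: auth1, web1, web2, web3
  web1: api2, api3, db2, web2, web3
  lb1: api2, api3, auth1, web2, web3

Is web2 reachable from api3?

Yes

Explore from api3.
Distance 1: reach lb1, web1, web2, web3.
Found web2.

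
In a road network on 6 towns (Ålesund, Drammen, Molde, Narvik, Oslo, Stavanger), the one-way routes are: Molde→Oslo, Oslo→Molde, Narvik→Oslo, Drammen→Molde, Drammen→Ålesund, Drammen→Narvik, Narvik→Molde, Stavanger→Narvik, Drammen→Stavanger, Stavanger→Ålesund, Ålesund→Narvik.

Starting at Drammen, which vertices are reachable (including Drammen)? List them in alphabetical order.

Start at Drammen.
Its neighbours: Ålesund, Molde, Narvik, Stavanger.
Then their neighbours: Oslo.
Every vertex is now reached.

Ålesund, Drammen, Molde, Narvik, Oslo, Stavanger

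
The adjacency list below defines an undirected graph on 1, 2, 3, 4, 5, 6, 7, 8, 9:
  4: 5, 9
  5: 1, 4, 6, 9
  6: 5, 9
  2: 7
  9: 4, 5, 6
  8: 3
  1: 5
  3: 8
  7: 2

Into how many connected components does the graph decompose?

3

From 1: component {1, 4, 5, 6, 9}.
From 2: component {2, 7}.
From 3: component {3, 8}.
That's 3 components.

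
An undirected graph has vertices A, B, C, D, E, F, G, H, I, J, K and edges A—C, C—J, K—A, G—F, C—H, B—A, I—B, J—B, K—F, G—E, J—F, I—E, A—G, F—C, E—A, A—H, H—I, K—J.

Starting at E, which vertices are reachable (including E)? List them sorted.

Start at E.
Its neighbours: A, G, I.
Then their neighbours: B, C, F, H, K.
Then next layer: J.
Nothing further is reachable.

A, B, C, E, F, G, H, I, J, K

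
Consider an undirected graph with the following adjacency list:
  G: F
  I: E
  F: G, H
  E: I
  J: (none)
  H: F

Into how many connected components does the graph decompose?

3

From E: component {E, I}.
From F: component {F, G, H}.
From J: component {J}.
That's 3 components.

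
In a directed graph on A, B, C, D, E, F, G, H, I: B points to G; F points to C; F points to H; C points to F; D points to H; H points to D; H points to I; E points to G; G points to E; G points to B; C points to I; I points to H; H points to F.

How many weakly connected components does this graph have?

From A: component {A}.
From B: component {B, E, G}.
From C: component {C, D, F, H, I}.
That's 3 components.

3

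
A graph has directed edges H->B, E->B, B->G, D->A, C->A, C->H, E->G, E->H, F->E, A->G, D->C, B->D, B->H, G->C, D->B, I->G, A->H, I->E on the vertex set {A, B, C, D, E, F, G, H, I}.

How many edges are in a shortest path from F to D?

Distance 0: F.
Distance 1: E.
Distance 2: B, G, H.
Distance 3: C, D — contains D.

3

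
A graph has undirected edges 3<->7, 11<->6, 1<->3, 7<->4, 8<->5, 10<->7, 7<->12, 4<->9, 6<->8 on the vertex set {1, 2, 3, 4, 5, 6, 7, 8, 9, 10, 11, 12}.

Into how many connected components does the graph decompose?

3

From 1: component {1, 3, 4, 7, 9, 10, 12}.
From 2: component {2}.
From 5: component {5, 6, 8, 11}.
That's 3 components.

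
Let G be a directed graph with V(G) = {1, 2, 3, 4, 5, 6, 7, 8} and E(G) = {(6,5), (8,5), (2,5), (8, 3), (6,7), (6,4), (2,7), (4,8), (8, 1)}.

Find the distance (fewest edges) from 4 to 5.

2

Distance 0: 4.
Distance 1: 8.
Distance 2: 1, 3, 5 — contains 5.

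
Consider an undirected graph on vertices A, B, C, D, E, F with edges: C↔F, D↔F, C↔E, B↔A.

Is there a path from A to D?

Explore from A.
Distance 1: reach B.
The search is exhausted without reaching D; it lies in a different component.

No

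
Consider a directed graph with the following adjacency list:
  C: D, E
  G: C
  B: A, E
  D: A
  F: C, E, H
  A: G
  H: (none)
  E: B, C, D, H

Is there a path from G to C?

Yes

Explore from G.
Distance 1: reach C.
Found C.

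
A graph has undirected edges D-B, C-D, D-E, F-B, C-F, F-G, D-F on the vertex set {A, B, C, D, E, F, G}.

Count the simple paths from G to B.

3

G–F–B
G–F–C–D–B
G–F–D–B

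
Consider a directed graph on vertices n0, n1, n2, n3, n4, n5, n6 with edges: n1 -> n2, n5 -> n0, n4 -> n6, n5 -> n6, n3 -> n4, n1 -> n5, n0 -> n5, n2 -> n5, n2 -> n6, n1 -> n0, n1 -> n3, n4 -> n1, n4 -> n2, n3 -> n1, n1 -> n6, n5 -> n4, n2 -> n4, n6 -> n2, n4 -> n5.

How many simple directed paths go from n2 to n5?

n2→n4→n1→n0→n5
n2→n4→n1→n5
n2→n4→n5
n2→n5

4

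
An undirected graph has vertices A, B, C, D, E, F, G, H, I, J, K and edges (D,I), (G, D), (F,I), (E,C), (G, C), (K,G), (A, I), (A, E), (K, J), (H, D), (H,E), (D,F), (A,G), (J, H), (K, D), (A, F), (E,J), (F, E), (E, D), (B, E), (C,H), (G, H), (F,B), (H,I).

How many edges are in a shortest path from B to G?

3

Distance 0: B.
Distance 1: E, F.
Distance 2: A, C, D, H, I, J.
Distance 3: G, K — contains G.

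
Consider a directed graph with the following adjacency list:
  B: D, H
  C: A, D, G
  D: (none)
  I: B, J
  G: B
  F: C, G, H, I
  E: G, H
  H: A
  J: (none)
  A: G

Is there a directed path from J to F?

J has no outgoing edges, so nothing is reachable from it.

No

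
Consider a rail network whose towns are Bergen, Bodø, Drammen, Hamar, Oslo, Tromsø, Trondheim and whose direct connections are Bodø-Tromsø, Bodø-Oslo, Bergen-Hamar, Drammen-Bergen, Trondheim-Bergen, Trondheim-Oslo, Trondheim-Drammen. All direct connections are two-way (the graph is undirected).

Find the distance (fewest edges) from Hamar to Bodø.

4

Distance 0: Hamar.
Distance 1: Bergen.
Distance 2: Drammen, Trondheim.
Distance 3: Oslo.
Distance 4: Bodø — contains Bodø.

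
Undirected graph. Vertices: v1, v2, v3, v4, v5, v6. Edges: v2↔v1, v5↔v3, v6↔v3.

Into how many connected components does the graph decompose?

3

From v1: component {v1, v2}.
From v3: component {v3, v5, v6}.
From v4: component {v4}.
That's 3 components.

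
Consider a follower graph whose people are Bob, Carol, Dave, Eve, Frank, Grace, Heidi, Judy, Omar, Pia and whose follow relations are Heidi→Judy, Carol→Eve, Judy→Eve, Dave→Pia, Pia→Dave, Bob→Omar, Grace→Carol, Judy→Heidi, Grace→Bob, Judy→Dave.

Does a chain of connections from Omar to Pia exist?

Omar has no outgoing edges, so nothing is reachable from it.

No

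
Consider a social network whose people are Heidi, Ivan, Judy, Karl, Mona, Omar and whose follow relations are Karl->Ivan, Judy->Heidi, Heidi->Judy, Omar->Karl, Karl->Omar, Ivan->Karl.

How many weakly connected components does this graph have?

3

From Heidi: component {Heidi, Judy}.
From Ivan: component {Ivan, Karl, Omar}.
From Mona: component {Mona}.
That's 3 components.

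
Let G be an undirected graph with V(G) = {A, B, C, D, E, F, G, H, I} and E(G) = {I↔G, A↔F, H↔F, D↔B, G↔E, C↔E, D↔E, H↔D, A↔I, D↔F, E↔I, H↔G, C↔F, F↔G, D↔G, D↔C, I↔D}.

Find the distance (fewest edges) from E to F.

Distance 0: E.
Distance 1: C, D, G, I.
Distance 2: A, B, F, H — contains F.

2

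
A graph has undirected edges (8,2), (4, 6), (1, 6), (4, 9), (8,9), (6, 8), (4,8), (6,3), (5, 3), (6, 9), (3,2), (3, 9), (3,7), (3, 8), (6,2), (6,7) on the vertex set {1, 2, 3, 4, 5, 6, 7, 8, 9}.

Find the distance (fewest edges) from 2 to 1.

Distance 0: 2.
Distance 1: 3, 6, 8.
Distance 2: 1, 4, 5, 7, 9 — contains 1.

2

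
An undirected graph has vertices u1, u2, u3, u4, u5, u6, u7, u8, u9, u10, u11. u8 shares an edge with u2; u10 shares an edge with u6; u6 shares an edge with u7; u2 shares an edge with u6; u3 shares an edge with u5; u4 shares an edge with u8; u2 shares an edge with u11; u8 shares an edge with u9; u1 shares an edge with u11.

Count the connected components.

From u1: component {u1, u2, u4, u6, u7, u8, u9, u10, u11}.
From u3: component {u3, u5}.
That's 2 components.

2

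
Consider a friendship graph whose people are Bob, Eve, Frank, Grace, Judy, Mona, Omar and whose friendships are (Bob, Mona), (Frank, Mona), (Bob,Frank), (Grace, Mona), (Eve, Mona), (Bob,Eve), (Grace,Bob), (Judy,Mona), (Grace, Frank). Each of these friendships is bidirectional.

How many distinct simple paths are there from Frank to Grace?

7

Frank–Bob–Eve–Mona–Grace
Frank–Bob–Grace
Frank–Bob–Mona–Grace
Frank–Grace
Frank–Mona–Bob–Grace
Frank–Mona–Eve–Bob–Grace
Frank–Mona–Grace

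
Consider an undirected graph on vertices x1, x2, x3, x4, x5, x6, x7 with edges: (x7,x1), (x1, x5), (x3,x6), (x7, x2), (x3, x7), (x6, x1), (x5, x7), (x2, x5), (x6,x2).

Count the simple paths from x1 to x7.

x1–x5–x2–x6–x3–x7
x1–x5–x2–x7
x1–x5–x7
x1–x6–x2–x5–x7
x1–x6–x2–x7
x1–x6–x3–x7
x1–x7

7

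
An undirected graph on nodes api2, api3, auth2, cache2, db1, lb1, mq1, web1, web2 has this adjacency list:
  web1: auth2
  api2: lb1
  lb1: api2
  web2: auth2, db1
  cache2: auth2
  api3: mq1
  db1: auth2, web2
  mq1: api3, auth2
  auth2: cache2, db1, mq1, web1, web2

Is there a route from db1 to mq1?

Yes

Explore from db1.
Distance 1: reach auth2, web2.
Distance 2: reach cache2, mq1, web1.
Found mq1.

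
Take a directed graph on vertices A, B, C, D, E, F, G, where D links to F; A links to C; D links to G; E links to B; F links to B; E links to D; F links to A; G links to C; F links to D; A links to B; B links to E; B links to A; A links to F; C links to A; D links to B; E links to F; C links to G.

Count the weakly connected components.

From A: component {A, B, C, D, E, F, G}.
That's 1 component.

1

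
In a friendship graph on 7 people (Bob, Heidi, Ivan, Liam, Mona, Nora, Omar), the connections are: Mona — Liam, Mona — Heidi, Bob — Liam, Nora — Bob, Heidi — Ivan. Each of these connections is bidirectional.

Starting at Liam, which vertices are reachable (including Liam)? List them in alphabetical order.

Bob, Heidi, Ivan, Liam, Mona, Nora

Start at Liam.
Its neighbours: Bob, Mona.
Then their neighbours: Heidi, Nora.
Then next layer: Ivan.
Nothing further is reachable.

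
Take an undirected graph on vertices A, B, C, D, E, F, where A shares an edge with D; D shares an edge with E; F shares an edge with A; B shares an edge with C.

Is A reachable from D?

Yes

Explore from D.
Distance 1: reach A, E.
Found A.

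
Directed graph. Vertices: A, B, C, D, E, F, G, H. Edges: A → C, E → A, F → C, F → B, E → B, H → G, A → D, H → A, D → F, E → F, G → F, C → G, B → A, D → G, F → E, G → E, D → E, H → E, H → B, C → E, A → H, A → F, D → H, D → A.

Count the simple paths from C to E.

C→E
C→G→E
C→G→F→B→A→D→E
C→G→F→B→A→D→H→E
C→G→F→B→A→H→E
C→G→F→E

6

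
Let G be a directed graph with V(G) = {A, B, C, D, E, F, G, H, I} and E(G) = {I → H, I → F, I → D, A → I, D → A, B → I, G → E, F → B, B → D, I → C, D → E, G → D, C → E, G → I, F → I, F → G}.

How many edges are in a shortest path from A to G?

3

Distance 0: A.
Distance 1: I.
Distance 2: C, D, F, H.
Distance 3: B, E, G — contains G.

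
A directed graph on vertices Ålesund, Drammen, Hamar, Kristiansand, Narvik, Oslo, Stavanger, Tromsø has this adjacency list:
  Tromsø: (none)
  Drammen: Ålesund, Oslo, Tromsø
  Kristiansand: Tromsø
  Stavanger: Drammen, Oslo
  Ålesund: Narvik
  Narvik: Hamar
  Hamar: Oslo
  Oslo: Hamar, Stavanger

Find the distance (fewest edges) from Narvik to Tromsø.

5

Distance 0: Narvik.
Distance 1: Hamar.
Distance 2: Oslo.
Distance 3: Stavanger.
Distance 4: Drammen.
Distance 5: Ålesund, Tromsø — contains Tromsø.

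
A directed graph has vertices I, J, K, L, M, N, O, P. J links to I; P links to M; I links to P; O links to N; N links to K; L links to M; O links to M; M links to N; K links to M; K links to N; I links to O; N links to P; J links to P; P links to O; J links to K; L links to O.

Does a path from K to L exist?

No

Explore from K.
Distance 1: reach M, N.
Distance 2: reach P.
Distance 3: reach O.
The search from K is exhausted; no directed path reaches L.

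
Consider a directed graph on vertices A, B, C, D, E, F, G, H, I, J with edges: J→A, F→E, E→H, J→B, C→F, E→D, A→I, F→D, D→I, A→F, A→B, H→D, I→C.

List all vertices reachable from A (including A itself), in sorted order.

Start at A.
Its neighbours: B, F, I.
Then their neighbours: C, D, E.
Then next layer: H.
Nothing further is reachable.

A, B, C, D, E, F, H, I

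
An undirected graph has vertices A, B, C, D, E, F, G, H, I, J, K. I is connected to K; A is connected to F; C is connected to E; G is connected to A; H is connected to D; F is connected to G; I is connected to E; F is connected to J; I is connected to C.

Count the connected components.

4

From A: component {A, F, G, J}.
From B: component {B}.
From C: component {C, E, I, K}.
From D: component {D, H}.
That's 4 components.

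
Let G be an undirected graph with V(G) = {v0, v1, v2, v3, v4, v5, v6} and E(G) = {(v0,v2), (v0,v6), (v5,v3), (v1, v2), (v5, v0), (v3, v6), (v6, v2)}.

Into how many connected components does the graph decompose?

2

From v0: component {v0, v1, v2, v3, v5, v6}.
From v4: component {v4}.
That's 2 components.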